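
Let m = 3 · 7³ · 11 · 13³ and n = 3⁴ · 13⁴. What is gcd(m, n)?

min exponent per shared prime: 3 · 13³ = 6591

6591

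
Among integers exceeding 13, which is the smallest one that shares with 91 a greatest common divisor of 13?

gcd(x, 91) = 13 forces 13 | x; write x = 13s. Then gcd(13s, 13·7) = 13·gcd(s, 7), so need gcd(s, 7) = 1.
13s > 13 gives s ≥ 2. The least s ≥ 2 coprime to 7 is 2, so x = 13·2 = 26.

26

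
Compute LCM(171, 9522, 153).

3075606

171 = 3² · 19; 9522 = 2 · 3² · 23²; 153 = 3² · 17
lcm takes max exponent of each prime: 2 · 3² · 17 · 19 · 23² = 3075606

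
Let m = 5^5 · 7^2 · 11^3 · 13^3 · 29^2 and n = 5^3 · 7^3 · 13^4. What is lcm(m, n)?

34268224406040625

max exponent per prime: 5^5 · 7^3 · 11^3 · 13^4 · 29^2 = 34268224406040625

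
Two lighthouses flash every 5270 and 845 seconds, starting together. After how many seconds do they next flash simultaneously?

5270 = 2 · 5 · 17 · 31; 845 = 5 · 13²
max exponents: 2 · 5 · 13² · 17 · 31 = 890630

890630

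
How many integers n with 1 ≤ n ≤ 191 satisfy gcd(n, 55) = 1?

139

Prime factors of 55: 5, 11. Count integers ≤ 191 divisible by none of them.
By inclusion–exclusion: 191 − ⌊191/5⌋ − ⌊191/11⌋ + ⌊191/55⌋ = 139.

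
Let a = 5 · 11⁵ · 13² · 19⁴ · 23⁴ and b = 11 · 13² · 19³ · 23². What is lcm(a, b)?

max exponent per prime: 5 · 11⁵ · 13² · 19⁴ · 23⁴ = 4963018369254669295

4963018369254669295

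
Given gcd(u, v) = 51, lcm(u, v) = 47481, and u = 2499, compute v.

u·v = gcd·lcm = 51·47481 = 2421531, so v = 2421531/2499 = 969.

969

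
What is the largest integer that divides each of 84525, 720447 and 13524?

147

84525 = 3 · 5² · 7² · 23; 720447 = 3 · 7² · 13² · 29; 13524 = 2² · 3 · 7² · 23
gcd takes min exponent of each prime: 3 · 7² = 147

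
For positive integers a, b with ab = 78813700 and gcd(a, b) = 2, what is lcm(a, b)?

For any two positive integers, gcd × lcm equals their product. Hence lcm = 78813700 / 2 = 39406850.

39406850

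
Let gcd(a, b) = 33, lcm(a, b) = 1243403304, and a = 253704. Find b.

161733

Using ab = gcd(a,b)·lcm(a,b) = 33·1243403304 = 41032309032, we get b = 41032309032/253704 = 161733.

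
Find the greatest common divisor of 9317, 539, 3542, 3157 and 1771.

gcd(9317, 539): 9317 = 17·539 + 154; 539 = 3·154 + 77; 154 = 2·77 + 0 → 77
gcd(77, 3542): 3542 = 46·77 + 0 → 77
gcd(77, 3157): 3157 = 41·77 + 0 → 77
gcd(77, 1771): 1771 = 23·77 + 0 → 77

77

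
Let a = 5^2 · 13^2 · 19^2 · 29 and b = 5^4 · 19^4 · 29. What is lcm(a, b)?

max exponent per prime: 5^4 · 13^2 · 19^4 · 29 = 399189513125

399189513125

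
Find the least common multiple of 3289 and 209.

gcd first: 3289 = 15·209 + 154; 209 = 1·154 + 55; 154 = 2·55 + 44; 55 = 1·44 + 11; 44 = 4·11 + 0 → gcd = 11
lcm = 3289·209/gcd = 687401/11 = 62491

62491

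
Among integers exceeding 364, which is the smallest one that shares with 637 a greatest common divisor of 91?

455

637 = 91·7. Any x with gcd(x, 637) = 91 is a multiple of 91, say 91s, with s coprime to 7.
Need s > 364/91, so s ≥ 5. First s ≥ 5 with gcd(s, 7) = 1 is s = 5. Thus x = 91·5 = 455.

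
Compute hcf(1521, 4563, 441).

9

gcd(1521, 4563): 4563 = 3·1521 + 0 → 1521
gcd(1521, 441): 1521 = 3·441 + 198; 441 = 2·198 + 45; 198 = 4·45 + 18; 45 = 2·18 + 9; 18 = 2·9 + 0 → 9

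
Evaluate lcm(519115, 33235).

gcd first: 519115 = 15·33235 + 20590; 33235 = 1·20590 + 12645; 20590 = 1·12645 + 7945; 12645 = 1·7945 + 4700; 7945 = 1·4700 + 3245; 4700 = 1·3245 + 1455; 3245 = 2·1455 + 335; 1455 = 4·335 + 115; 335 = 2·115 + 105; 115 = 1·105 + 10; 105 = 10·10 + 5; 10 = 2·5 + 0 → gcd = 5
lcm = 519115·33235/gcd = 17252787025/5 = 3450557405

3450557405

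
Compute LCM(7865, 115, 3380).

9406540

7865 = 5 · 11² · 13; 115 = 5 · 23; 3380 = 2² · 5 · 13²
lcm takes max exponent of each prime: 2² · 5 · 11² · 13² · 23 = 9406540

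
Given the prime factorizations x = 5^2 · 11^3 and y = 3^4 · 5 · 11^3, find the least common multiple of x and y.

2695275

max exponent per prime: 3^4 · 5^2 · 11^3 = 2695275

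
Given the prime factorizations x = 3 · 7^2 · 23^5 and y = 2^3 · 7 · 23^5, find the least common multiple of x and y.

max exponent per prime: 2^3 · 3 · 7^2 · 23^5 = 7569139368

7569139368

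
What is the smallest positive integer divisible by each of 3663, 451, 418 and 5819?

lcm(3663, 451) = 3663·451/gcd = 1652013/11 = 150183
lcm(150183, 418) = 150183·418/gcd = 62776494/11 = 5706954
lcm(5706954, 5819) = 5706954·5819/gcd = 33208765326/11 = 3018978666

3018978666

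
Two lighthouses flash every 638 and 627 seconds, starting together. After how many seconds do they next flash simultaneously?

36366

gcd first: 638 = 1·627 + 11; 627 = 57·11 + 0 → gcd = 11
lcm = 638·627/gcd = 400026/11 = 36366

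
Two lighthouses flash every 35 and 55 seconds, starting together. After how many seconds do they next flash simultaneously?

35 = 5 · 7; 55 = 5 · 11
max exponents: 5 · 7 · 11 = 385

385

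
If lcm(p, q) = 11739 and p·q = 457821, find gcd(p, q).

gcd·lcm = product, so gcd = 457821/11739 = 39.

39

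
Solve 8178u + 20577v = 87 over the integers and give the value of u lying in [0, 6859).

Reduce mod 20577: 8178u ≡ 87 (mod 20577). With g = gcd(8178, 20577) = 3 dividing 87, divide through: 2726u ≡ 29 (mod 6859).
Since gcd(2726, 6859) = 1, u ≡ 29·(2726)⁻¹ ≡ 4597 (mod 6859). Smallest non-negative: 4597.

4597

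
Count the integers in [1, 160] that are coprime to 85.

85 = 5·17. Inclusion–exclusion on these primes:
160 − ⌊160/5⌋ − ⌊160/17⌋ + ⌊160/85⌋ = 120

120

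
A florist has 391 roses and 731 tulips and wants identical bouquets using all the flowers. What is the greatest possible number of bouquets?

Euclid: 731 = 1·391 + 340; 391 = 1·340 + 51; 340 = 6·51 + 34; 51 = 1·34 + 17; 34 = 2·17 + 0. Last nonzero remainder: 17.

17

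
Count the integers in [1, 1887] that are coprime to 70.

Prime factors of 70: 2, 5, 7. Count integers ≤ 1887 divisible by none of them.
By inclusion–exclusion: 1887 − ⌊1887/2⌋ − ⌊1887/5⌋ − ⌊1887/7⌋ + ⌊1887/10⌋ + ⌊1887/14⌋ + ⌊1887/35⌋ − ⌊1887/70⌋ = 647.

647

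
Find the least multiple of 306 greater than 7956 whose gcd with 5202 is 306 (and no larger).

gcd(m, 5202) = 306 forces 306 | m; write m = 306s. Then gcd(306s, 306·17) = 306·gcd(s, 17), so need gcd(s, 17) = 1.
306s > 7956 gives s ≥ 27. The least s ≥ 27 coprime to 17 is 27, so m = 306·27 = 8262.

8262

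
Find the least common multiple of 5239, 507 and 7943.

5239 = 13² · 31; 507 = 3 · 13²; 7943 = 13² · 47
lcm takes max exponent of each prime: 3 · 13² · 31 · 47 = 738699

738699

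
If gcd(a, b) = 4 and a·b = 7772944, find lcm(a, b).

1943236

For any two positive integers, gcd × lcm equals their product. Hence lcm = 7772944 / 4 = 1943236.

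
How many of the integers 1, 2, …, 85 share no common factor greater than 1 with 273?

45

Prime factors of 273: 3, 7, 13. Count integers ≤ 85 divisible by none of them.
By inclusion–exclusion: 85 − ⌊85/3⌋ − ⌊85/7⌋ − ⌊85/13⌋ + ⌊85/21⌋ + ⌊85/39⌋ + ⌊85/91⌋ − ⌊85/273⌋ = 45.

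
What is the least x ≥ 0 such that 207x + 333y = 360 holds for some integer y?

Reduce mod 333: 207x ≡ 360 (mod 333). With g = gcd(207, 333) = 9 dividing 360, divide through: 23x ≡ 40 (mod 37).
Since gcd(23, 37) = 1, x ≡ 40·(23)⁻¹ ≡ 13 (mod 37). Smallest non-negative: 13.

13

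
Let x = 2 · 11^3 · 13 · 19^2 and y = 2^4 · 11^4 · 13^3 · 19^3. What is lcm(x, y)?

max exponent per prime: 2^4 · 11^4 · 13^3 · 19^3 = 3530055903088

3530055903088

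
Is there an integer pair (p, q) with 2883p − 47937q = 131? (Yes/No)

gcd(2883, 47937): 47937 = 16·2883 + 1809; 2883 = 1·1809 + 1074; 1809 = 1·1074 + 735; 1074 = 1·735 + 339; 735 = 2·339 + 57; 339 = 5·57 + 54; 57 = 1·54 + 3; 54 = 18·3 + 0 → 3
3 does not divide 131, so a solution does not exist.

No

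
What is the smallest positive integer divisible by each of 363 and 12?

1452

363 = 3 · 11²; 12 = 2² · 3
max exponents: 2² · 3 · 11² = 1452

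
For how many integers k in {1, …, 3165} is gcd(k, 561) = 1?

Prime factors of 561: 3, 11, 17. Count integers ≤ 3165 divisible by none of them.
By inclusion–exclusion: 3165 − ⌊3165/3⌋ − ⌊3165/11⌋ − ⌊3165/17⌋ + ⌊3165/33⌋ + ⌊3165/51⌋ + ⌊3165/187⌋ − ⌊3165/561⌋ = 1805.

1805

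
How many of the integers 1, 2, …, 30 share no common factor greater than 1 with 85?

Prime factors of 85: 5, 17. Count integers ≤ 30 divisible by none of them.
By inclusion–exclusion: 30 − ⌊30/5⌋ − ⌊30/17⌋ + ⌊30/85⌋ = 23.

23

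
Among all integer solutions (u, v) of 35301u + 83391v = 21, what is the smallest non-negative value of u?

3019

gcd(35301, 83391) = 21 (Euclid: 83391 = 2·35301 + 12789; 35301 = 2·12789 + 9723; 12789 = 1·9723 + 3066; 9723 = 3·3066 + 525; 3066 = 5·525 + 441; 525 = 1·441 + 84; 441 = 5·84 + 21; 84 = 4·21 + 0), and 21 | 21.
Extended Euclid: 35301·(-952) + 83391·(403) = 21. Scale by 1: u₀ = -952.
General solution u = u₀ + 3971t; reducing mod 3971 gives u = 3019 (and v = -1278).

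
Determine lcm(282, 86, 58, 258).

lcm(282, 86) = 282·86/gcd = 24252/2 = 12126
lcm(12126, 58) = 12126·58/gcd = 703308/2 = 351654
lcm(351654, 258) = 351654·258/gcd = 90726732/258 = 351654

351654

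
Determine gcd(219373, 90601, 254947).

219373 = 7² · 11² · 37; 90601 = 7² · 43²; 254947 = 7² · 11² · 43
gcd takes min exponent of each prime: 7² = 49

49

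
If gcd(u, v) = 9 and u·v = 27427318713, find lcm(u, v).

For any two positive integers, gcd × lcm equals their product. Hence lcm = 27427318713 / 9 = 3047479857.

3047479857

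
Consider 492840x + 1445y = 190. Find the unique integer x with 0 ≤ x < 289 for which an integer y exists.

2

Reduce mod 1445: 492840x ≡ 190 (mod 1445). With g = gcd(492840, 1445) = 5 dividing 190, divide through: 98568x ≡ 38 (mod 289).
Since gcd(98568, 289) = 1, x ≡ 38·(98568)⁻¹ ≡ 2 (mod 289). Smallest non-negative: 2.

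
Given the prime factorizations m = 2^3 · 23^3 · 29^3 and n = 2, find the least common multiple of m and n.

max exponent per prime: 2^3 · 23^3 · 29^3 = 2373927704

2373927704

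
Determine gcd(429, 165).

Euclid: 429 = 2·165 + 99; 165 = 1·99 + 66; 99 = 1·66 + 33; 66 = 2·33 + 0. Last nonzero remainder: 33.

33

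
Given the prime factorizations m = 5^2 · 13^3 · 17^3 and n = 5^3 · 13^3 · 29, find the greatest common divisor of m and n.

54925

min exponent per shared prime: 5^2 · 13^3 = 54925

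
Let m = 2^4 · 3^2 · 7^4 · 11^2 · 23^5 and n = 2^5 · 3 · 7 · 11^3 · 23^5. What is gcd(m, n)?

261675961008

min exponent per shared prime: 2^4 · 3 · 7 · 11^2 · 23^5 = 261675961008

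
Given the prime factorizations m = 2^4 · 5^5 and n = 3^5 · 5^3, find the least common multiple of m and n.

max exponent per prime: 2^4 · 3^5 · 5^5 = 12150000

12150000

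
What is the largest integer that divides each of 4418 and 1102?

2

Euclid: 4418 = 4·1102 + 10; 1102 = 110·10 + 2; 10 = 5·2 + 0. Last nonzero remainder: 2.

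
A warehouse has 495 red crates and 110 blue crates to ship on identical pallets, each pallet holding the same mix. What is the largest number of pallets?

55

Euclid: 495 = 4·110 + 55; 110 = 2·55 + 0. Last nonzero remainder: 55.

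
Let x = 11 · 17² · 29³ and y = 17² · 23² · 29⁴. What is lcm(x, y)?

max exponent per prime: 11 · 17² · 23² · 29⁴ = 1189428092171

1189428092171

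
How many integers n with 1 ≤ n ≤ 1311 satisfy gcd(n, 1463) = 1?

Prime factors of 1463: 7, 11, 19. Count integers ≤ 1311 divisible by none of them.
By inclusion–exclusion: 1311 − ⌊1311/7⌋ − ⌊1311/11⌋ − ⌊1311/19⌋ + ⌊1311/77⌋ + ⌊1311/133⌋ + ⌊1311/209⌋ − ⌊1311/1463⌋ = 968.

968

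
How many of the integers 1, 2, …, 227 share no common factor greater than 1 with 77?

77 = 7·11. Inclusion–exclusion on these primes:
227 − ⌊227/7⌋ − ⌊227/11⌋ + ⌊227/77⌋ = 177

177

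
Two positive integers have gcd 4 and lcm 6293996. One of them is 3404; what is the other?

p·q = gcd·lcm = 4·6293996 = 25175984, so q = 25175984/3404 = 7396.

7396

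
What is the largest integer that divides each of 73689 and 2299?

Euclid: 73689 = 32·2299 + 121; 2299 = 19·121 + 0. Last nonzero remainder: 121.

121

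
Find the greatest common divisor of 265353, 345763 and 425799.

187

gcd(265353, 345763): 345763 = 1·265353 + 80410; 265353 = 3·80410 + 24123; 80410 = 3·24123 + 8041; 24123 = 3·8041 + 0 → 8041
gcd(8041, 425799): 425799 = 52·8041 + 7667; 8041 = 1·7667 + 374; 7667 = 20·374 + 187; 374 = 2·187 + 0 → 187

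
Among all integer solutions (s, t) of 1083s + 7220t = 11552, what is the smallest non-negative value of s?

4

Reduce mod 7220: 1083s ≡ 11552 (mod 7220). With g = gcd(1083, 7220) = 361 dividing 11552, divide through: 3s ≡ 32 (mod 20).
Since gcd(3, 20) = 1, s ≡ 32·(3)⁻¹ ≡ 4 (mod 20). Smallest non-negative: 4.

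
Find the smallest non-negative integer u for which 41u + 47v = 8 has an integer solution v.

30

Euclid: 47 = 1·41 + 6; 41 = 6·6 + 5; 6 = 1·5 + 1; 5 = 5·1 + 0 → gcd = 1; 8 = 1·8.
Back-substitution yields 41·(-8) + 47·(7) = 1, so one solution is u = -8·8 = -64, v = 7·8 = 56.
Solutions in u differ by 47/1 = 47; the one in [0, 47) is -64 mod 47 = 30.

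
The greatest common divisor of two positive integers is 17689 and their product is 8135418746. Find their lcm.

459914

For any two positive integers, gcd × lcm equals their product. Hence lcm = 8135418746 / 17689 = 459914.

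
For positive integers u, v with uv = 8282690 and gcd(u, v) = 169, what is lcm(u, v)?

For any two positive integers, gcd × lcm equals their product. Hence lcm = 8282690 / 169 = 49010.

49010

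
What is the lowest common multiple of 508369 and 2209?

1122987121

508369 = 23² · 31²; 2209 = 47²
max exponents: 23² · 31² · 47² = 1122987121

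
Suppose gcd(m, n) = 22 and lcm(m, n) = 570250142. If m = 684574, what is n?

m·n = gcd·lcm = 22·570250142 = 12545503124, so n = 12545503124/684574 = 18326.

18326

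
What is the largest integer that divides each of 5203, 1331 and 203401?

121

gcd(5203, 1331): 5203 = 3·1331 + 1210; 1331 = 1·1210 + 121; 1210 = 10·121 + 0 → 121
gcd(121, 203401): 203401 = 1681·121 + 0 → 121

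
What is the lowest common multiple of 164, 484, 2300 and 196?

559104700

lcm(164, 484) = 164·484/gcd = 79376/4 = 19844
lcm(19844, 2300) = 19844·2300/gcd = 45641200/4 = 11410300
lcm(11410300, 196) = 11410300·196/gcd = 2236418800/4 = 559104700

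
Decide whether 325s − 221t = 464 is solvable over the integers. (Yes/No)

By Bézout, 325s − 221t = 464 has integer solutions iff gcd(325, 221) | 464.
Euclid: 325 = 1·221 + 104; 221 = 2·104 + 13; 104 = 8·13 + 0. gcd = 13; 464 mod 13 = 9. No.

No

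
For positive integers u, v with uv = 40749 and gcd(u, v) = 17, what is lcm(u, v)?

Since gcd(u,v)·lcm(u,v) = uv, lcm = 40749/17 = 2397.

2397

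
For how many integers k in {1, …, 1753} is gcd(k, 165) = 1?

Prime factors of 165: 3, 5, 11. Count integers ≤ 1753 divisible by none of them.
By inclusion–exclusion: 1753 − ⌊1753/3⌋ − ⌊1753/5⌋ − ⌊1753/11⌋ + ⌊1753/15⌋ + ⌊1753/33⌋ + ⌊1753/55⌋ − ⌊1753/165⌋ = 850.

850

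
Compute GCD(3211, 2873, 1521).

169

gcd(3211, 2873): 3211 = 1·2873 + 338; 2873 = 8·338 + 169; 338 = 2·169 + 0 → 169
gcd(169, 1521): 1521 = 9·169 + 0 → 169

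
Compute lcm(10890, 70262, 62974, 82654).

45257532408612810

10890 = 2 · 3² · 5 · 11²; 70262 = 2 · 19 · 43²; 62974 = 2 · 23 · 37²; 82654 = 2 · 11 · 13 · 17²
lcm takes max exponent of each prime: 2 · 3² · 5 · 11² · 13 · 17² · 19 · 23 · 37² · 43² = 45257532408612810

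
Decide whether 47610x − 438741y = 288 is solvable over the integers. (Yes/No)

Yes

By Bézout, 47610x − 438741y = 288 has integer solutions iff gcd(47610, 438741) | 288.
Euclid: 438741 = 9·47610 + 10251; 47610 = 4·10251 + 6606; 10251 = 1·6606 + 3645; 6606 = 1·3645 + 2961; 3645 = 1·2961 + 684; 2961 = 4·684 + 225; 684 = 3·225 + 9; 225 = 25·9 + 0. gcd = 9; 288 mod 9 = 0. Yes.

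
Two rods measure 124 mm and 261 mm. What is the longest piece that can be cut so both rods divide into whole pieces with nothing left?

1

Euclid: 261 = 2·124 + 13; 124 = 9·13 + 7; 13 = 1·7 + 6; 7 = 1·6 + 1; 6 = 6·1 + 0. Last nonzero remainder: 1.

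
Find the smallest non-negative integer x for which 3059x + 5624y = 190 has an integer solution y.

gcd(3059, 5624) = 19 (Euclid: 5624 = 1·3059 + 2565; 3059 = 1·2565 + 494; 2565 = 5·494 + 95; 494 = 5·95 + 19; 95 = 5·19 + 0), and 19 | 190.
Extended Euclid: 3059·(57) + 5624·(-31) = 19. Scale by 10: x₀ = 570.
General solution x = x₀ + 296t; reducing mod 296 gives x = 274 (and y = -149).

274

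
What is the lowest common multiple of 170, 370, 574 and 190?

34299370

lcm(170, 370) = 170·370/gcd = 62900/10 = 6290
lcm(6290, 574) = 6290·574/gcd = 3610460/2 = 1805230
lcm(1805230, 190) = 1805230·190/gcd = 342993700/10 = 34299370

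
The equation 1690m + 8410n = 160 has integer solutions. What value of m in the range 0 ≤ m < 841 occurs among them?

20

Euclid: 8410 = 4·1690 + 1650; 1690 = 1·1650 + 40; 1650 = 41·40 + 10; 40 = 4·10 + 0 → gcd = 10; 160 = 10·16.
Back-substitution yields 1690·(-209) + 8410·(42) = 10, so one solution is m = -209·16 = -3344, n = 42·16 = 672.
Solutions in m differ by 8410/10 = 841; the one in [0, 841) is -3344 mod 841 = 20.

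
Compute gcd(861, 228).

861 = 3 · 7 · 41
228 = 2² · 3 · 19
Common: 3 = 3

3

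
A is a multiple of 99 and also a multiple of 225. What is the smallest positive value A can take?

2475

99 = 3² · 11; 225 = 3² · 5²
max exponents: 3² · 5² · 11 = 2475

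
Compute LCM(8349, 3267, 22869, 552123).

88891803

8349 = 3 · 11² · 23; 3267 = 3³ · 11²; 22869 = 3³ · 7 · 11²; 552123 = 3³ · 11² · 13²
lcm takes max exponent of each prime: 3³ · 7 · 11² · 13² · 23 = 88891803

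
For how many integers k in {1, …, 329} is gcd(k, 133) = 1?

Prime factors of 133: 7, 19. Count integers ≤ 329 divisible by none of them.
By inclusion–exclusion: 329 − ⌊329/7⌋ − ⌊329/19⌋ + ⌊329/133⌋ = 267.

267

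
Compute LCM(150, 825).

1650

gcd first: 825 = 5·150 + 75; 150 = 2·75 + 0 → gcd = 75
lcm = 150·825/gcd = 123750/75 = 1650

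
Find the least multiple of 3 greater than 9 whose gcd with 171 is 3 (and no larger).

171 = 3·57. Any k with gcd(k, 171) = 3 is a multiple of 3, say 3s, with s coprime to 57.
Need s > 9/3, so s ≥ 4. First s ≥ 4 with gcd(s, 57) = 1 is s = 4. Thus k = 3·4 = 12.

12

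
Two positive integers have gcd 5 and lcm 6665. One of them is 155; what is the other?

m·n = gcd·lcm = 5·6665 = 33325, so n = 33325/155 = 215.

215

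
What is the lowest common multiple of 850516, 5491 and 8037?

850516 = 2² · 19³ · 31; 5491 = 17² · 19; 8037 = 3² · 19 · 47
lcm takes max exponent of each prime: 2² · 3² · 17² · 19³ · 31 · 47 = 103973029452

103973029452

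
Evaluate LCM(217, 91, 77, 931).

217 = 7 · 31; 91 = 7 · 13; 77 = 7 · 11; 931 = 7² · 19
lcm takes max exponent of each prime: 7² · 11 · 13 · 19 · 31 = 4127123

4127123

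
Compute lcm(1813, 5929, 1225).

lcm(1813, 5929) = 1813·5929/gcd = 10749277/49 = 219373
lcm(219373, 1225) = 219373·1225/gcd = 268731925/49 = 5484325

5484325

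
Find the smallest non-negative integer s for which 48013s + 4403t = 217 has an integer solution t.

gcd(48013, 4403) = 7 (Euclid: 48013 = 10·4403 + 3983; 4403 = 1·3983 + 420; 3983 = 9·420 + 203; 420 = 2·203 + 14; 203 = 14·14 + 7; 14 = 2·7 + 0), and 7 | 217.
Extended Euclid: 48013·(304) + 4403·(-3315) = 7. Scale by 31: s₀ = 9424.
General solution s = s₀ + 629k; reducing mod 629 gives s = 618 (and t = -6739).

618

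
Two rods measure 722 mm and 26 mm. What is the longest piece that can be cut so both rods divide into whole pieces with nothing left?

2

722 = 2 · 19²
26 = 2 · 13
Common: 2 = 2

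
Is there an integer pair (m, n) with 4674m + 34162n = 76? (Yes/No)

Yes

gcd(4674, 34162): 34162 = 7·4674 + 1444; 4674 = 3·1444 + 342; 1444 = 4·342 + 76; 342 = 4·76 + 38; 76 = 2·38 + 0 → 38
38 divides 76, so a solution exists.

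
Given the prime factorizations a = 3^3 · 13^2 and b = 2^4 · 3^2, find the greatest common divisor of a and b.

9

min exponent per shared prime: 3^2 = 9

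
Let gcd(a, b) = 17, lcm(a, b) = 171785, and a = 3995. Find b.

731

a·b = gcd·lcm = 17·171785 = 2920345, so b = 2920345/3995 = 731.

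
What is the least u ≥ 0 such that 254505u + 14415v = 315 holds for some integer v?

929

gcd(254505, 14415) = 15 (Euclid: 254505 = 17·14415 + 9450; 14415 = 1·9450 + 4965; 9450 = 1·4965 + 4485; 4965 = 1·4485 + 480; 4485 = 9·480 + 165; 480 = 2·165 + 150; 165 = 1·150 + 15; 150 = 10·15 + 0), and 15 | 315.
Extended Euclid: 254505·(90) + 14415·(-1589) = 15. Scale by 21: u₀ = 1890.
General solution u = u₀ + 961t; reducing mod 961 gives u = 929 (and v = -16402).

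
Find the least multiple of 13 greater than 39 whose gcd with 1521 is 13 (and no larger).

Multiples of 13 above 39: 13·4, 13·5, … . Need the cofactor coprime to 1521/13 = 117.
Checking s = 4, 5, … the first with gcd(s, 117) = 1 is s = 4, giving 52.

52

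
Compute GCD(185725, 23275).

185725 = 5² · 17 · 19 · 23
23275 = 5² · 7² · 19
Common: 5² · 19 = 475

475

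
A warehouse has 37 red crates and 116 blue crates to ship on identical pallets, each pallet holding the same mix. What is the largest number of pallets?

37 = 37
116 = 2² · 29
Common: 1 = 1

1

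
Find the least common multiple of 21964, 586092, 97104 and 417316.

lcm(21964, 586092) = 21964·586092/gcd = 12872924688/1156 = 11135748
lcm(11135748, 97104) = 11135748·97104/gcd = 1081325673792/3468 = 311800944
lcm(311800944, 417316) = 311800944·417316/gcd = 130119522746304/21964 = 5924217936

5924217936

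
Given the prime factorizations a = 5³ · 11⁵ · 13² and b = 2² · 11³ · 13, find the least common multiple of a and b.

13608809500

max exponent per prime: 2² · 5³ · 11⁵ · 13² = 13608809500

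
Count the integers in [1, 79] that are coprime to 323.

71

323 = 17·19. Inclusion–exclusion on these primes:
79 − ⌊79/17⌋ − ⌊79/19⌋ + ⌊79/323⌋ = 71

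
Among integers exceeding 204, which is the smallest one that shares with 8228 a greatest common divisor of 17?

Multiples of 17 above 204: 17·13, 17·14, … . Need the cofactor coprime to 8228/17 = 484.
Checking s = 13, 14, … the first with gcd(s, 484) = 1 is s = 13, giving 221.

221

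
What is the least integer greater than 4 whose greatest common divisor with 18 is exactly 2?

8

gcd(m, 18) = 2 forces 2 | m; write m = 2s. Then gcd(2s, 2·9) = 2·gcd(s, 9), so need gcd(s, 9) = 1.
2s > 4 gives s ≥ 3. The least s ≥ 3 coprime to 9 is 4, so m = 2·4 = 8.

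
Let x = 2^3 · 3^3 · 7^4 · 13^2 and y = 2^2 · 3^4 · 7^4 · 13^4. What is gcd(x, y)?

min exponent per shared prime: 2^2 · 3^3 · 7^4 · 13^2 = 43823052

43823052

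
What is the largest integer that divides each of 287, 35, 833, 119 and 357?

7

gcd(287, 35): 287 = 8·35 + 7; 35 = 5·7 + 0 → 7
gcd(7, 833): 833 = 119·7 + 0 → 7
gcd(7, 119): 119 = 17·7 + 0 → 7
gcd(7, 357): 357 = 51·7 + 0 → 7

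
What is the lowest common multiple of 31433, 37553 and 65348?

31433 = 17 · 43²; 37553 = 17 · 47²; 65348 = 2² · 17 · 31²
lcm takes max exponent of each prime: 2² · 17 · 31² · 43² · 47² = 266910050468

266910050468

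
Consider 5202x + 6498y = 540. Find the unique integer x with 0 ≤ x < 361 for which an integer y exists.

150

gcd(5202, 6498) = 18 (Euclid: 6498 = 1·5202 + 1296; 5202 = 4·1296 + 18; 1296 = 72·18 + 0), and 18 | 540.
Extended Euclid: 5202·(5) + 6498·(-4) = 18. Scale by 30: x₀ = 150.
General solution x = x₀ + 361t; reducing mod 361 gives x = 150 (and y = -120).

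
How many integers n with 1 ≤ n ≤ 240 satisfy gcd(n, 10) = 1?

Prime factors of 10: 2, 5. Count integers ≤ 240 divisible by none of them.
By inclusion–exclusion: 240 − ⌊240/2⌋ − ⌊240/5⌋ + ⌊240/10⌋ = 96.

96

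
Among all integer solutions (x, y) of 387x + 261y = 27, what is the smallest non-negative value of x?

23

Reduce mod 261: 387x ≡ 27 (mod 261). With g = gcd(387, 261) = 9 dividing 27, divide through: 43x ≡ 3 (mod 29).
Since gcd(43, 29) = 1, x ≡ 3·(43)⁻¹ ≡ 23 (mod 29). Smallest non-negative: 23.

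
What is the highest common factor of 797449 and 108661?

361

Euclid: 797449 = 7·108661 + 36822; 108661 = 2·36822 + 35017; 36822 = 1·35017 + 1805; 35017 = 19·1805 + 722; 1805 = 2·722 + 361; 722 = 2·361 + 0. Last nonzero remainder: 361.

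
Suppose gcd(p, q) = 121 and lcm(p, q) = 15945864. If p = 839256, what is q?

2299

p·q = gcd·lcm = 121·15945864 = 1929449544, so q = 1929449544/839256 = 2299.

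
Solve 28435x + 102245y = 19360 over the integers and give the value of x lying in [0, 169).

69

gcd(28435, 102245) = 605 (Euclid: 102245 = 3·28435 + 16940; 28435 = 1·16940 + 11495; 16940 = 1·11495 + 5445; 11495 = 2·5445 + 605; 5445 = 9·605 + 0), and 605 | 19360.
Extended Euclid: 28435·(18) + 102245·(-5) = 605. Scale by 32: x₀ = 576.
General solution x = x₀ + 169t; reducing mod 169 gives x = 69 (and y = -19).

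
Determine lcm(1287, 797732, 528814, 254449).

1287 = 3² · 11 · 13; 797732 = 2² · 13 · 23² · 29; 528814 = 2 · 11 · 13 · 43²; 254449 = 13 · 23² · 37
lcm takes max exponent of each prime: 2² · 3² · 11 · 13 · 23² · 29 · 37 · 43² = 5402948692284

5402948692284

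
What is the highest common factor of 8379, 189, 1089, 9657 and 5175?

9

8379 = 3² · 7² · 19; 189 = 3³ · 7; 1089 = 3² · 11²; 9657 = 3² · 29 · 37; 5175 = 3² · 5² · 23
gcd takes min exponent of each prime: 3² = 9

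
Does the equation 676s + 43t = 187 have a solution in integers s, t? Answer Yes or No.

gcd(676, 43): 676 = 15·43 + 31; 43 = 1·31 + 12; 31 = 2·12 + 7; 12 = 1·7 + 5; 7 = 1·5 + 2; 5 = 2·2 + 1; 2 = 2·1 + 0 → 1
1 divides 187, so a solution exists.

Yes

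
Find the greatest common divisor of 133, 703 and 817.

gcd(133, 703): 703 = 5·133 + 38; 133 = 3·38 + 19; 38 = 2·19 + 0 → 19
gcd(19, 817): 817 = 43·19 + 0 → 19

19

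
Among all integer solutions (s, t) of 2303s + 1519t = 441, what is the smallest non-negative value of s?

Euclid: 2303 = 1·1519 + 784; 1519 = 1·784 + 735; 784 = 1·735 + 49; 735 = 15·49 + 0 → gcd = 49; 441 = 49·9.
Back-substitution yields 2303·(2) + 1519·(-3) = 49, so one solution is s = 2·9 = 18, t = -3·9 = -27.
Solutions in s differ by 1519/49 = 31; the one in [0, 31) is 18 mod 31 = 18.

18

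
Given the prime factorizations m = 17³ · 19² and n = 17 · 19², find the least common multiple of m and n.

max exponent per prime: 17³ · 19² = 1773593

1773593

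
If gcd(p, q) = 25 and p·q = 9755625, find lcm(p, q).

For any two positive integers, gcd × lcm equals their product. Hence lcm = 9755625 / 25 = 390225.

390225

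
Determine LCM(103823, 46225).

103823 = 47³; 46225 = 5² · 43²
max exponents: 5² · 43² · 47³ = 4799218175

4799218175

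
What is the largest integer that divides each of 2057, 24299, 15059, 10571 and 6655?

11

2057 = 11² · 17; 24299 = 11 · 47²; 15059 = 11 · 37²; 10571 = 11 · 31²; 6655 = 5 · 11³
gcd takes min exponent of each prime: 11 = 11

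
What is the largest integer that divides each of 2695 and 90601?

49

Euclid: 90601 = 33·2695 + 1666; 2695 = 1·1666 + 1029; 1666 = 1·1029 + 637; 1029 = 1·637 + 392; 637 = 1·392 + 245; 392 = 1·245 + 147; 245 = 1·147 + 98; 147 = 1·98 + 49; 98 = 2·49 + 0. Last nonzero remainder: 49.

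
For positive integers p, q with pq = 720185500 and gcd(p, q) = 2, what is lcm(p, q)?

360092750

Since gcd(p,q)·lcm(p,q) = pq, lcm = 720185500/2 = 360092750.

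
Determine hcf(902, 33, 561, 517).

gcd(902, 33): 902 = 27·33 + 11; 33 = 3·11 + 0 → 11
gcd(11, 561): 561 = 51·11 + 0 → 11
gcd(11, 517): 517 = 47·11 + 0 → 11

11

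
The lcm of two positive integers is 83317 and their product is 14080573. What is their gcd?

From gcd × lcm = mn: gcd = 14080573 / 83317 = 169.

169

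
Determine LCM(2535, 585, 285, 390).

lcm(2535, 585) = 2535·585/gcd = 1482975/195 = 7605
lcm(7605, 285) = 7605·285/gcd = 2167425/15 = 144495
lcm(144495, 390) = 144495·390/gcd = 56353050/195 = 288990

288990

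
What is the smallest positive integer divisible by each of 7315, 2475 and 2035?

7315 = 5 · 7 · 11 · 19; 2475 = 3² · 5² · 11; 2035 = 5 · 11 · 37
lcm takes max exponent of each prime: 3² · 5² · 7 · 11 · 19 · 37 = 12179475

12179475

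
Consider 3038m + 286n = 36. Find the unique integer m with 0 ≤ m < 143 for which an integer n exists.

gcd(3038, 286) = 2 (Euclid: 3038 = 10·286 + 178; 286 = 1·178 + 108; 178 = 1·108 + 70; 108 = 1·70 + 38; 70 = 1·38 + 32; 38 = 1·32 + 6; 32 = 5·6 + 2; 6 = 3·2 + 0), and 2 | 36.
Extended Euclid: 3038·(45) + 286·(-478) = 2. Scale by 18: m₀ = 810.
General solution m = m₀ + 143t; reducing mod 143 gives m = 95 (and n = -1009).

95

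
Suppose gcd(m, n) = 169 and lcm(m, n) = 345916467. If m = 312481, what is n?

m·n = gcd·lcm = 169·345916467 = 58459882923, so n = 58459882923/312481 = 187083.

187083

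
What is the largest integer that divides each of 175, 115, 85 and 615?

gcd(175, 115): 175 = 1·115 + 60; 115 = 1·60 + 55; 60 = 1·55 + 5; 55 = 11·5 + 0 → 5
gcd(5, 85): 85 = 17·5 + 0 → 5
gcd(5, 615): 615 = 123·5 + 0 → 5

5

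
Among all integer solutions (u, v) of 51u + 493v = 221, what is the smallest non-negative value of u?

14

Reduce mod 493: 51u ≡ 221 (mod 493). With g = gcd(51, 493) = 17 dividing 221, divide through: 3u ≡ 13 (mod 29).
Since gcd(3, 29) = 1, u ≡ 13·(3)⁻¹ ≡ 14 (mod 29). Smallest non-negative: 14.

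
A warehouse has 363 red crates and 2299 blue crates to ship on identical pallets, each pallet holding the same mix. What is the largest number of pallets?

121

Euclid: 2299 = 6·363 + 121; 363 = 3·121 + 0. Last nonzero remainder: 121.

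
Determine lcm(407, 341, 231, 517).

407 = 11 · 37; 341 = 11 · 31; 231 = 3 · 7 · 11; 517 = 11 · 47
lcm takes max exponent of each prime: 3 · 7 · 11 · 31 · 37 · 47 = 12452979

12452979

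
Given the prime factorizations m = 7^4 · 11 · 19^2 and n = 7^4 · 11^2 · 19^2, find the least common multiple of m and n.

104878081

max exponent per prime: 7^4 · 11^2 · 19^2 = 104878081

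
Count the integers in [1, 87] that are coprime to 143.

74

143 = 11·13. Inclusion–exclusion on these primes:
87 − ⌊87/11⌋ − ⌊87/13⌋ + ⌊87/143⌋ = 74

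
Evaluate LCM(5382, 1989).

91494

5382 = 2 · 3² · 13 · 23; 1989 = 3² · 13 · 17
max exponents: 2 · 3² · 13 · 17 · 23 = 91494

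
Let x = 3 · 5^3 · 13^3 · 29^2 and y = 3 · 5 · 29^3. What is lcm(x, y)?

max exponent per prime: 3 · 5^3 · 13^3 · 29^3 = 20093487375

20093487375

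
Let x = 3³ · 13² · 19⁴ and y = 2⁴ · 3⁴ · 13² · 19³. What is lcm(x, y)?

28543426704

max exponent per prime: 2⁴ · 3⁴ · 13² · 19⁴ = 28543426704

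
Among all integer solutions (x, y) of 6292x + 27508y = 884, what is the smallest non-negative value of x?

Euclid: 27508 = 4·6292 + 2340; 6292 = 2·2340 + 1612; 2340 = 1·1612 + 728; 1612 = 2·728 + 156; 728 = 4·156 + 104; 156 = 1·104 + 52; 104 = 2·52 + 0 → gcd = 52; 884 = 52·17.
Back-substitution yields 6292·(188) + 27508·(-43) = 52, so one solution is x = 188·17 = 3196, y = -43·17 = -731.
Solutions in x differ by 27508/52 = 529; the one in [0, 529) is 3196 mod 529 = 22.

22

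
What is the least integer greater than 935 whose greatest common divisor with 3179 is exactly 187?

3179 = 187·17. Any m with gcd(m, 3179) = 187 is a multiple of 187, say 187s, with s coprime to 17.
Need s > 935/187, so s ≥ 6. First s ≥ 6 with gcd(s, 17) = 1 is s = 6. Thus m = 187·6 = 1122.

1122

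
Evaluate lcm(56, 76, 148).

lcm(56, 76) = 56·76/gcd = 4256/4 = 1064
lcm(1064, 148) = 1064·148/gcd = 157472/4 = 39368

39368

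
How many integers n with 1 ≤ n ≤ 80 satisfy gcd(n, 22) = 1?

Prime factors of 22: 2, 11. Count integers ≤ 80 divisible by none of them.
By inclusion–exclusion: 80 − ⌊80/2⌋ − ⌊80/11⌋ + ⌊80/22⌋ = 36.

36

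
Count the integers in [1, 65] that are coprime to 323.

59

323 = 17·19. Inclusion–exclusion on these primes:
65 − ⌊65/17⌋ − ⌊65/19⌋ + ⌊65/323⌋ = 59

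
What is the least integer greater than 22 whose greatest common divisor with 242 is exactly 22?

44

gcd(x, 242) = 22 forces 22 | x; write x = 22s. Then gcd(22s, 22·11) = 22·gcd(s, 11), so need gcd(s, 11) = 1.
22s > 22 gives s ≥ 2. The least s ≥ 2 coprime to 11 is 2, so x = 22·2 = 44.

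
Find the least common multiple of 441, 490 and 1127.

441 = 3² · 7²; 490 = 2 · 5 · 7²; 1127 = 7² · 23
lcm takes max exponent of each prime: 2 · 3² · 5 · 7² · 23 = 101430

101430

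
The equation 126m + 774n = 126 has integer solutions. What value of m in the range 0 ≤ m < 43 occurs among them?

gcd(126, 774) = 18 (Euclid: 774 = 6·126 + 18; 126 = 7·18 + 0), and 18 | 126.
Extended Euclid: 126·(-6) + 774·(1) = 18. Scale by 7: m₀ = -42.
General solution m = m₀ + 43t; reducing mod 43 gives m = 1 (and n = 0).

1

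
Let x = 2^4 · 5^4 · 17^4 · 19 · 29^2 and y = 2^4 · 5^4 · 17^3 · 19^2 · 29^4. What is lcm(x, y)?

max exponent per prime: 2^4 · 5^4 · 17^4 · 19^2 · 29^4 = 213252867207610000

213252867207610000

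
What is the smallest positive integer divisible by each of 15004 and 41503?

5146372

15004 = 2² · 11² · 31; 41503 = 7³ · 11²
max exponents: 2² · 7³ · 11² · 31 = 5146372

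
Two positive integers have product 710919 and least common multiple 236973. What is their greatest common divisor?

gcd·lcm = product, so gcd = 710919/236973 = 3.

3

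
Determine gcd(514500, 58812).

12

514500 = 2² · 3 · 5³ · 7³
58812 = 2² · 3 · 13² · 29
Common: 2² · 3 = 12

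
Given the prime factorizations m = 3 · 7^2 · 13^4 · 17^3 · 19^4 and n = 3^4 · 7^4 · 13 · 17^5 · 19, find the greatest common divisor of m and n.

178386117

min exponent per shared prime: 3 · 7^2 · 13 · 17^3 · 19 = 178386117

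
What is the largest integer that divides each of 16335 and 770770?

16335 = 3³ · 5 · 11²
770770 = 2 · 5 · 7² · 11² · 13
Common: 5 · 11² = 605

605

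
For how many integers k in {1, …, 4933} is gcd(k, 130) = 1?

1822

Prime factors of 130: 2, 5, 13. Count integers ≤ 4933 divisible by none of them.
By inclusion–exclusion: 4933 − ⌊4933/2⌋ − ⌊4933/5⌋ − ⌊4933/13⌋ + ⌊4933/10⌋ + ⌊4933/26⌋ + ⌊4933/65⌋ − ⌊4933/130⌋ = 1822.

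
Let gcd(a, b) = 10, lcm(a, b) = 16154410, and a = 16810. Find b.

9610

a·b = gcd·lcm = 10·16154410 = 161544100, so b = 161544100/16810 = 9610.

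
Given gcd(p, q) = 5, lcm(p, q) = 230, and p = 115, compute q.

p·q = gcd·lcm = 5·230 = 1150, so q = 1150/115 = 10.

10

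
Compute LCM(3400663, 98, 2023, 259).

lcm(3400663, 98) = 3400663·98/gcd = 333264974/7 = 47609282
lcm(47609282, 2023) = 47609282·2023/gcd = 96313577486/2023 = 47609282
lcm(47609282, 259) = 47609282·259/gcd = 12330804038/7 = 1761543434

1761543434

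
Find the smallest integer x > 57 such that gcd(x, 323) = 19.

Multiples of 19 above 57: 19·4, 19·5, … . Need the cofactor coprime to 323/19 = 17.
Checking s = 4, 5, … the first with gcd(s, 17) = 1 is s = 4, giving 76.

76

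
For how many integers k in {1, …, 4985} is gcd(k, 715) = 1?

715 = 5·11·13. Inclusion–exclusion on these primes:
4985 − ⌊4985/5⌋ − ⌊4985/11⌋ − ⌊4985/13⌋ + ⌊4985/55⌋ + ⌊4985/65⌋ + ⌊4985/143⌋ − ⌊4985/715⌋ = 3346

3346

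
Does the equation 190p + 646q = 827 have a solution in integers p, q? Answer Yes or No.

No

By Bézout, 190p + 646q = 827 has integer solutions iff gcd(190, 646) | 827.
Euclid: 646 = 3·190 + 76; 190 = 2·76 + 38; 76 = 2·38 + 0. gcd = 38; 827 mod 38 = 29. No.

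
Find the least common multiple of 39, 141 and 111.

67821

lcm(39, 141) = 39·141/gcd = 5499/3 = 1833
lcm(1833, 111) = 1833·111/gcd = 203463/3 = 67821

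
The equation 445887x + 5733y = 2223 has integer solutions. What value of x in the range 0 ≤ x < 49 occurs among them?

Reduce mod 5733: 445887x ≡ 2223 (mod 5733). With g = gcd(445887, 5733) = 117 dividing 2223, divide through: 3811x ≡ 19 (mod 49).
Since gcd(3811, 49) = 1, x ≡ 19·(3811)⁻¹ ≡ 25 (mod 49). Smallest non-negative: 25.

25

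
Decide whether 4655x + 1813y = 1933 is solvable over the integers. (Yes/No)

No

gcd(4655, 1813): 4655 = 2·1813 + 1029; 1813 = 1·1029 + 784; 1029 = 1·784 + 245; 784 = 3·245 + 49; 245 = 5·49 + 0 → 49
49 does not divide 1933, so a solution does not exist.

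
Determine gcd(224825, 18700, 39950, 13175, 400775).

425

gcd(224825, 18700): 224825 = 12·18700 + 425; 18700 = 44·425 + 0 → 425
gcd(425, 39950): 39950 = 94·425 + 0 → 425
gcd(425, 13175): 13175 = 31·425 + 0 → 425
gcd(425, 400775): 400775 = 943·425 + 0 → 425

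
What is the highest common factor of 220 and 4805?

Euclid: 4805 = 21·220 + 185; 220 = 1·185 + 35; 185 = 5·35 + 10; 35 = 3·10 + 5; 10 = 2·5 + 0. Last nonzero remainder: 5.

5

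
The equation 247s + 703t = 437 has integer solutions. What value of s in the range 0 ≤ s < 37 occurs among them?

16

Euclid: 703 = 2·247 + 209; 247 = 1·209 + 38; 209 = 5·38 + 19; 38 = 2·19 + 0 → gcd = 19; 437 = 19·23.
Back-substitution yields 247·(-17) + 703·(6) = 19, so one solution is s = -17·23 = -391, t = 6·23 = 138.
Solutions in s differ by 703/19 = 37; the one in [0, 37) is -391 mod 37 = 16.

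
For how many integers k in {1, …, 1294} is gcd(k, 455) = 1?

820

Prime factors of 455: 5, 7, 13. Count integers ≤ 1294 divisible by none of them.
By inclusion–exclusion: 1294 − ⌊1294/5⌋ − ⌊1294/7⌋ − ⌊1294/13⌋ + ⌊1294/35⌋ + ⌊1294/65⌋ + ⌊1294/91⌋ − ⌊1294/455⌋ = 820.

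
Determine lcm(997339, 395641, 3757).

997339 = 7 · 17³ · 29; 395641 = 17² · 37²; 3757 = 13 · 17²
lcm takes max exponent of each prime: 7 · 13 · 17³ · 29 · 37² = 17749642183

17749642183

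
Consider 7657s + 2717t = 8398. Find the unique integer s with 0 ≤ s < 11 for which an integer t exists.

5

Reduce mod 2717: 7657s ≡ 8398 (mod 2717). With g = gcd(7657, 2717) = 247 dividing 8398, divide through: 31s ≡ 34 (mod 11).
Since gcd(31, 11) = 1, s ≡ 34·(31)⁻¹ ≡ 5 (mod 11). Smallest non-negative: 5.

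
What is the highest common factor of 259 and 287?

7

259 = 7 · 37
287 = 7 · 41
Common: 7 = 7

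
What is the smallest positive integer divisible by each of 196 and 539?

gcd first: 539 = 2·196 + 147; 196 = 1·147 + 49; 147 = 3·49 + 0 → gcd = 49
lcm = 196·539/gcd = 105644/49 = 2156

2156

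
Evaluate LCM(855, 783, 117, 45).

967005

855 = 3² · 5 · 19; 783 = 3³ · 29; 117 = 3² · 13; 45 = 3² · 5
lcm takes max exponent of each prime: 3³ · 5 · 13 · 19 · 29 = 967005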